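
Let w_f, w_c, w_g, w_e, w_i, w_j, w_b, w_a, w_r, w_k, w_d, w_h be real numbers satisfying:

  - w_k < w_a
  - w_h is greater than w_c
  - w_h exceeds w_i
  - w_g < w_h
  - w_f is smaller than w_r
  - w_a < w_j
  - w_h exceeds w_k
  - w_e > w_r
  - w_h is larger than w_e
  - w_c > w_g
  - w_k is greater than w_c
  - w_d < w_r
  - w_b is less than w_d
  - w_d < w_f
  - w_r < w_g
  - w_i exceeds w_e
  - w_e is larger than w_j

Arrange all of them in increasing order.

Nothing is placed below w_b, so it is least; from there w_b < w_d; w_d < w_f; w_f < w_r; w_r < w_g; w_g < w_c; w_c < w_k; w_k < w_a; w_a < w_j; w_j < w_e; w_e < w_i; w_i < w_h, each given directly.

w_b < w_d < w_f < w_r < w_g < w_c < w_k < w_a < w_j < w_e < w_i < w_h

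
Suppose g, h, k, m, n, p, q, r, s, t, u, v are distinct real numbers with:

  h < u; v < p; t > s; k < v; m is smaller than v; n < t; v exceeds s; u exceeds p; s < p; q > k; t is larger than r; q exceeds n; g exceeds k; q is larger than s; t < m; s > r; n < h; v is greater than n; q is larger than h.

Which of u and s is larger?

s < t and t < m give s < m.
With m < v: s < t < m < v.
Then v < p extends the chain to p.
With p < u: s < t < m < v < p < u.
So s < u; u is the larger of the two.

u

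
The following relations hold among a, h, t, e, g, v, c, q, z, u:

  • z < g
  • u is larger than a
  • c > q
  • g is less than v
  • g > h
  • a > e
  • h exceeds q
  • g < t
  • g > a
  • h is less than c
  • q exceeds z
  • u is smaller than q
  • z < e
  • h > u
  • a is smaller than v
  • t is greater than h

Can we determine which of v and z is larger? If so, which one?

The relevant relations are z < e; e < a; a < u; u < q; q < h; h < g; g < v.
Together: z < e < a < u < q < h < g < v.
So v is larger.

v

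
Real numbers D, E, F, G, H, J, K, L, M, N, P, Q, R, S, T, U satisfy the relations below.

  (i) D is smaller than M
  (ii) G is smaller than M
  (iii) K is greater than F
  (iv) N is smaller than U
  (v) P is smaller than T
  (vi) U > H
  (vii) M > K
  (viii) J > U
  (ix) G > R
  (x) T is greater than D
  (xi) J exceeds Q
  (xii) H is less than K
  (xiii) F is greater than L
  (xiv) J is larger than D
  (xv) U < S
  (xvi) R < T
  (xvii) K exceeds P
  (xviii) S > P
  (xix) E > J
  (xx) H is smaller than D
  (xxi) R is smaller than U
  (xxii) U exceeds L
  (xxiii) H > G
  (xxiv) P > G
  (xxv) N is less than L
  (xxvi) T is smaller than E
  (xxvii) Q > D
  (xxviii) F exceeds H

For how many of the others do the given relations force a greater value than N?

8

Directly above N: L, U.
One step further: F, J, S (5 so far).
One step further: K, E (7 so far).
One step further: M (8 so far).
No other element is forced above N by the given relations, so the count is 8.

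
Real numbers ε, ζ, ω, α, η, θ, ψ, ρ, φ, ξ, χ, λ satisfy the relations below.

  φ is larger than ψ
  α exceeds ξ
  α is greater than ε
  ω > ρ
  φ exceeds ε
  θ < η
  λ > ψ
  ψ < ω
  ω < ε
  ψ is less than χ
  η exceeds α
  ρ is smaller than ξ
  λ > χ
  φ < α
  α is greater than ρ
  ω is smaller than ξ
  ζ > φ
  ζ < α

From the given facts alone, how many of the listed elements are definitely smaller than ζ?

5

From ζ the given relations immediately reach φ.
From those, ψ, ε — 3 in total.
From those, ω — 4 in total.
From those, ρ — 5 in total.
Nothing else is reachable below ζ; 5 in all.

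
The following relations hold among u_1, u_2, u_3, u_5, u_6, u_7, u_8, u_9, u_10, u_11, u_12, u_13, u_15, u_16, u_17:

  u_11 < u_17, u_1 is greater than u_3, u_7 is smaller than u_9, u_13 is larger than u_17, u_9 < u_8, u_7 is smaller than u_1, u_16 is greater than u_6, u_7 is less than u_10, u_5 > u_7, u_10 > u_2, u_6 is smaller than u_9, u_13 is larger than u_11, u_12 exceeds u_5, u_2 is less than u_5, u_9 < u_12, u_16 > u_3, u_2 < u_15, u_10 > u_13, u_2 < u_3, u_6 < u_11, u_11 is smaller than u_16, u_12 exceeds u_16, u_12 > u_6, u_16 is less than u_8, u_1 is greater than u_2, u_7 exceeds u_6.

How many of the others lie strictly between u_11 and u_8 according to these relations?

1

Chaining upward from u_11 reaches: u_17, u_16, u_13, u_12, u_10.
Chaining downward from u_8 reaches: u_6, u_7, u_2, u_3, u_16, u_9.
Strictly between u_11 and u_8 are those in both lists: u_16 — 1 element.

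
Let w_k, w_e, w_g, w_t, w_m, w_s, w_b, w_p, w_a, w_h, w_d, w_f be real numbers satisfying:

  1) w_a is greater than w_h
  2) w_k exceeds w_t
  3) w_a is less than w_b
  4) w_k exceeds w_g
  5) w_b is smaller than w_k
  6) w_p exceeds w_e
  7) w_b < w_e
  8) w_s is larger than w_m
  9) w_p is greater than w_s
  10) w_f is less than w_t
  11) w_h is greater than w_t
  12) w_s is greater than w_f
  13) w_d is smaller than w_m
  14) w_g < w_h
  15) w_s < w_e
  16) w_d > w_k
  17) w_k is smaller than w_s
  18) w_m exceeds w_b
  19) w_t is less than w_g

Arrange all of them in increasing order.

w_f < w_t < w_g < w_h < w_a < w_b < w_k < w_d < w_m < w_s < w_e < w_p

The consecutive links are each given: w_f < w_t; w_t < w_g; w_g < w_h; w_h < w_a; w_a < w_b; w_b < w_k; w_k < w_d; w_d < w_m; w_m < w_s; w_s < w_e; w_e < w_p.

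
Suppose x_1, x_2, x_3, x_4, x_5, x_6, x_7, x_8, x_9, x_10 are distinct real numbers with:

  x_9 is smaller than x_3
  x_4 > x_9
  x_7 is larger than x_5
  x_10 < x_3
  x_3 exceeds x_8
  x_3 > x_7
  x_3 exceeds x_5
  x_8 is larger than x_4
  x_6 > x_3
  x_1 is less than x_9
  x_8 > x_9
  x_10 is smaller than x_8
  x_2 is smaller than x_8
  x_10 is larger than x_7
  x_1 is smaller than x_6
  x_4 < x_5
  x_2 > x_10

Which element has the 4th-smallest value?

The consecutive relations fix a unique order: x_1 < x_9 < x_4 < x_5 < x_7 < x_10 < x_2 < x_8 < x_3 < x_6.
The 4th smallest is x_5.

x_5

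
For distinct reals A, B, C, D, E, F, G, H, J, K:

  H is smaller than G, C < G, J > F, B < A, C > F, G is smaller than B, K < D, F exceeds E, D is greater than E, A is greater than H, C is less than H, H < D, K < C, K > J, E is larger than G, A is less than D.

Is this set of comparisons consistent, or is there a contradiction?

We have G < E stated directly, yet also E < F < J < K < C < H < G by chaining the others — so E < G. Contradiction.

inconsistent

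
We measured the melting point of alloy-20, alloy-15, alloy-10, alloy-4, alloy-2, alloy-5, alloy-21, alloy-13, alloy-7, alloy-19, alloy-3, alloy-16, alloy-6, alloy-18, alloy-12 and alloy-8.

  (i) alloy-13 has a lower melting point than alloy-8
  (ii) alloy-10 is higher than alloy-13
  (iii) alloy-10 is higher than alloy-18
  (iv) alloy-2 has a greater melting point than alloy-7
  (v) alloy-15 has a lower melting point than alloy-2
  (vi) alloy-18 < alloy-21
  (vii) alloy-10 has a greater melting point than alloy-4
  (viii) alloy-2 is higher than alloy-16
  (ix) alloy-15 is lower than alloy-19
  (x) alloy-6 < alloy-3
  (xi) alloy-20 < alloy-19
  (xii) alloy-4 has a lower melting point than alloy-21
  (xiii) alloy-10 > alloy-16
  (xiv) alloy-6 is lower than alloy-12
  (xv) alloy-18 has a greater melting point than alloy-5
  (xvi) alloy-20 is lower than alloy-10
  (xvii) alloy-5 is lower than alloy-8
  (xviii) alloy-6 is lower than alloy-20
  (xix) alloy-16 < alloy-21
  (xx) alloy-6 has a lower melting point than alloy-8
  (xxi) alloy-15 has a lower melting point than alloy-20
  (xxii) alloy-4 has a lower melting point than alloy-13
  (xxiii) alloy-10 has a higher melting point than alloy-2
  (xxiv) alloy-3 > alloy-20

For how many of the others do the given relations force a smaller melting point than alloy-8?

From alloy-8 the given relations immediately reach alloy-6, alloy-13, alloy-5.
From those, alloy-4 — 4 in total.
No other element is forced below alloy-8 by the given relations, so the count is 4.

4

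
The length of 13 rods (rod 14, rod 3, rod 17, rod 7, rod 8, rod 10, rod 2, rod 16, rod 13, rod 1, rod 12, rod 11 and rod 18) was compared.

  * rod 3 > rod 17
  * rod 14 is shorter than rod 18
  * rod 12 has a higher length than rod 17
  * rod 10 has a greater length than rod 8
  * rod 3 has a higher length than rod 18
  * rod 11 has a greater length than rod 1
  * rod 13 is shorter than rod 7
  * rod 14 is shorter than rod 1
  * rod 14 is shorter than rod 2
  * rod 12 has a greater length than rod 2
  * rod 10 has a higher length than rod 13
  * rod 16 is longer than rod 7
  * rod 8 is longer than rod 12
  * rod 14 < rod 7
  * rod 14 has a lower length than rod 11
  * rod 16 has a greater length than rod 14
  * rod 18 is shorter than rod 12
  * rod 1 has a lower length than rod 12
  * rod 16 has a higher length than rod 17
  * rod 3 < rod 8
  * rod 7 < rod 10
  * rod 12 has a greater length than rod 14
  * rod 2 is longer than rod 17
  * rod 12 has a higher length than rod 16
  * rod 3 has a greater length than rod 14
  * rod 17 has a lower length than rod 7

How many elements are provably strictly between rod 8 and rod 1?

1

Chaining upward from rod 1 reaches: rod 11, rod 12, rod 10.
Chaining downward from rod 8 reaches: rod 13, rod 14, rod 17, rod 18, rod 7, rod 16, rod 3, rod 2, rod 12.
Strictly between rod 1 and rod 8 are those in both lists: rod 12 — 1 element.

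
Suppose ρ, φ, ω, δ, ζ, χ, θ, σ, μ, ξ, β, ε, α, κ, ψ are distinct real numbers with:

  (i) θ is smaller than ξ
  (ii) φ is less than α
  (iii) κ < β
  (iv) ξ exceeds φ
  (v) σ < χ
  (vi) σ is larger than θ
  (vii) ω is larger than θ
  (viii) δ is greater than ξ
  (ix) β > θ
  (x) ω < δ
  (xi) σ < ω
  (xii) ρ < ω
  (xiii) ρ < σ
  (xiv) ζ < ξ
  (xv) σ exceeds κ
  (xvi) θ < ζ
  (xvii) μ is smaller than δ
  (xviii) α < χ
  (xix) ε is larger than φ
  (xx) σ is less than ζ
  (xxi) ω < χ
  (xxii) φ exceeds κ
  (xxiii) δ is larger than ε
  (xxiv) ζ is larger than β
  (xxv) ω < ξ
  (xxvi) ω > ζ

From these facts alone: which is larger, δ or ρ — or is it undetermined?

δ

Chaining the given relations: ρ < σ < ζ < ω < ξ < δ.
So δ is larger.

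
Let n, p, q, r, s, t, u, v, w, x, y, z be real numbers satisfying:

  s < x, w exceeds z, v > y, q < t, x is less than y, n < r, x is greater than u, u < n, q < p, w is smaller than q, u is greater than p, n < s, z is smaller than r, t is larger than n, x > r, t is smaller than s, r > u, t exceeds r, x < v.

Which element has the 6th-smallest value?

n

The consecutive relations fix a unique order: z < w < q < p < u < n < r < t < s < x < y < v.
The 6th smallest is n.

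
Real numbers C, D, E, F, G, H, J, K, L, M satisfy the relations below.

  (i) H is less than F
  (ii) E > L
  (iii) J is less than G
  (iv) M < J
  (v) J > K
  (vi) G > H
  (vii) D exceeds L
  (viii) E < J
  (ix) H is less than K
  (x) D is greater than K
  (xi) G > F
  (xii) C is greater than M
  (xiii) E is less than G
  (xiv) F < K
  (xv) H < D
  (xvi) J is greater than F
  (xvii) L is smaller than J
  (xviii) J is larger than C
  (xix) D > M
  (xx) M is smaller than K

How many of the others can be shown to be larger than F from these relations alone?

4

Directly above F: K, J, G.
One step further: D (4 so far).
No other element is forced above F by the given relations, so the count is 4.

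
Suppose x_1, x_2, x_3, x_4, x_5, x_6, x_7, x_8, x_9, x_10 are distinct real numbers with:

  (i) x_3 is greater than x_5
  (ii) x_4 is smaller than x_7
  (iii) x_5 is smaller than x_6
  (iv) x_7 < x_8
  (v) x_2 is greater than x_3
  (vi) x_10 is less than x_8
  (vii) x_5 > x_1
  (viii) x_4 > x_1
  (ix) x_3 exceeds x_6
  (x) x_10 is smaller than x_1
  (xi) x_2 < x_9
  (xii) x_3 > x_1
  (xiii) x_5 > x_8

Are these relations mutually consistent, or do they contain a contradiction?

The single ordering x_10 < x_1 < x_4 < x_7 < x_8 < x_5 < x_6 < x_3 < x_2 < x_9 satisfies every listed relation, so no contradiction arises.

consistent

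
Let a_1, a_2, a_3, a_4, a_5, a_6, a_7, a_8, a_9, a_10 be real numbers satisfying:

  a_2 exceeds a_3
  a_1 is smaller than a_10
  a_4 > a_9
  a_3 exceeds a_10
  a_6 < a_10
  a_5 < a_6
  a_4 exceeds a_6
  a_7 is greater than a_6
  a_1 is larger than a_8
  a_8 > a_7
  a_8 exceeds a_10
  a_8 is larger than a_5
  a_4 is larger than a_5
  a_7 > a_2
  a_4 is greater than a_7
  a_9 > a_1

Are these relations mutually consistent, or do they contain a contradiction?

inconsistent

We have a_1 < a_10 stated directly, yet also a_10 < a_3 < a_2 < a_7 < a_8 < a_1 by chaining the others — so a_10 < a_1. Contradiction.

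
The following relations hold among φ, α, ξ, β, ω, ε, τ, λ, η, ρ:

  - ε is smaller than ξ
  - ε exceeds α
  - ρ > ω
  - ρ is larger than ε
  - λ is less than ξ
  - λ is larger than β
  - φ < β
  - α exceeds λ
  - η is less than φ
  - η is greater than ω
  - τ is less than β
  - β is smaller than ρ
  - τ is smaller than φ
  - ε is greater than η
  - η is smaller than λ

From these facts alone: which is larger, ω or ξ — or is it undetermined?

Following the relations from ω: ω < η < φ < β < λ < α < ε < ξ.
So ξ is larger.

ξ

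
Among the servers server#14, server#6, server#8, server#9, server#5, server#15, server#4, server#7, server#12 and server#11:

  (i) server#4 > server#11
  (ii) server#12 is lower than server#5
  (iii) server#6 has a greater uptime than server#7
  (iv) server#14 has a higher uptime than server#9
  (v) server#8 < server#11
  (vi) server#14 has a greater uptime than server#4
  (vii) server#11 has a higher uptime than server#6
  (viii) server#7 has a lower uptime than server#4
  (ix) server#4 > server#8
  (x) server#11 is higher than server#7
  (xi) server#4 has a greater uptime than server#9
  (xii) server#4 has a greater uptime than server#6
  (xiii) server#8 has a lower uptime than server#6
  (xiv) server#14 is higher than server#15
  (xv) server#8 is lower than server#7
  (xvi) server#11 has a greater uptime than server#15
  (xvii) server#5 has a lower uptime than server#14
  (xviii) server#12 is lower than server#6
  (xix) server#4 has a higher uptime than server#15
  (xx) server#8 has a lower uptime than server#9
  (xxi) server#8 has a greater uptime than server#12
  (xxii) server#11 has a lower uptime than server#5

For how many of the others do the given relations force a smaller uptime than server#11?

From server#11 the given relations immediately reach server#15, server#8, server#7, server#6.
From those, server#12 — 5 in total.
Nothing else is reachable below server#11; 5 in all.

5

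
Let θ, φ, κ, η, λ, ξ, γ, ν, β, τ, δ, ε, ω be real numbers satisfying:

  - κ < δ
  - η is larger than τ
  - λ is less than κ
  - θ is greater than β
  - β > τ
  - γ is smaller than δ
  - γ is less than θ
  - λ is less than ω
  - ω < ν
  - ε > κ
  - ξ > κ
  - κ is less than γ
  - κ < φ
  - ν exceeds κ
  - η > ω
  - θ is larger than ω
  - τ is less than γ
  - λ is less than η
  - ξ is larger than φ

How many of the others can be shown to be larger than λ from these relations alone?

The elements the relations force above λ are κ, ω, γ, δ, φ, ν, ξ, θ, η, ε — no chain reaches any other.
That is 10.

10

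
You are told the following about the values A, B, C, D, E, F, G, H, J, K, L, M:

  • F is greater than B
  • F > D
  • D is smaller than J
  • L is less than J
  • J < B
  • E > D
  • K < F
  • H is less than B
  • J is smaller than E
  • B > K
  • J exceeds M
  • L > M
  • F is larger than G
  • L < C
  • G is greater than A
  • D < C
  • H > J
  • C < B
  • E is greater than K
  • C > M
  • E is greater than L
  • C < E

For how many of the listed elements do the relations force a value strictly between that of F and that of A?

Chaining upward from A reaches: G.
Chaining downward from F reaches: D, M, L, C, K, G, J, H, B.
Strictly between A and F are those in both lists: G — 1 element.

1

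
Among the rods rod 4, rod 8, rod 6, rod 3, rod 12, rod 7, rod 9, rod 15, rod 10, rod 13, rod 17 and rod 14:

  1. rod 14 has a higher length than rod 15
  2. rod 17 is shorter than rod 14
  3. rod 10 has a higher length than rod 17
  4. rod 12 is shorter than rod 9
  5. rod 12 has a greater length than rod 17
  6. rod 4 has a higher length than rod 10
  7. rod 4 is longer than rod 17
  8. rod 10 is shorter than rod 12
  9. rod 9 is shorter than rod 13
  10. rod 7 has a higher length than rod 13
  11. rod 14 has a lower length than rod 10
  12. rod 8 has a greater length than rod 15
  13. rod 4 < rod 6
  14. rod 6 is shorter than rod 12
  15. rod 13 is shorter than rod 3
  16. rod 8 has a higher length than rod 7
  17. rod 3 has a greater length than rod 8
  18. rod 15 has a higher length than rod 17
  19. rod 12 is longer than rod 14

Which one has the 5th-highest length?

Piecing the relations together gives one ordering: rod 17 < rod 15 < rod 14 < rod 10 < rod 4 < rod 6 < rod 12 < rod 9 < rod 13 < rod 7 < rod 8 < rod 3.
Counting 5 from the largest end gives rod 9.

rod 9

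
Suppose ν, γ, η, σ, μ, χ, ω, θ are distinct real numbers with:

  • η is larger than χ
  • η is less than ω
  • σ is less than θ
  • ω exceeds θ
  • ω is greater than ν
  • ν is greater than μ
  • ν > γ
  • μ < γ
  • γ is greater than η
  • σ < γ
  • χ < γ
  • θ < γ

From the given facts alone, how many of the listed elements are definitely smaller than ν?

6

From ν the given relations immediately reach μ, γ.
From those, χ, η, σ, θ — 6 in total.
No other element is forced below ν by the given relations, so the count is 6.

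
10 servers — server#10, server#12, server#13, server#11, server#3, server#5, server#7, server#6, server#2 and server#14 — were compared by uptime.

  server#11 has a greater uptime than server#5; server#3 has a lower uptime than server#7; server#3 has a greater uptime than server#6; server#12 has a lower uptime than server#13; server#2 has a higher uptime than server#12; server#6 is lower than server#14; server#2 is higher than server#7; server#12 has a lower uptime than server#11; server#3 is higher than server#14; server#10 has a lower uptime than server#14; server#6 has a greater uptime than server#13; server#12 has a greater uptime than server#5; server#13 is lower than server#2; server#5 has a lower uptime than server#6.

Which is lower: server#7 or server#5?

server#5

server#5 < server#12 and server#12 < server#13 give server#5 < server#13.
With server#13 < server#6: server#5 < server#12 < server#13 < server#6.
Then server#6 < server#14 extends the chain to server#14.
Then server#14 < server#3 extends the chain to server#3.
With server#3 < server#7: server#5 < server#12 < server#13 < server#6 < server#14 < server#3 < server#7.
So server#5 < server#7; server#5 is the lower of the two.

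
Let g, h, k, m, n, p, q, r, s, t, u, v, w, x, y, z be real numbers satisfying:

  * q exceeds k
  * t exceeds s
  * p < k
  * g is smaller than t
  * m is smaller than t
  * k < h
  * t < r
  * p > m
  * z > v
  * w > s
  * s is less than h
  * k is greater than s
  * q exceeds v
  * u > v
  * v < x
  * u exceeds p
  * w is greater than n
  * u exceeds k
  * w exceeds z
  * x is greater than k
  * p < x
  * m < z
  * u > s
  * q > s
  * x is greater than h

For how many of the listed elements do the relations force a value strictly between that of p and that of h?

The relations place p below h. An element lies strictly between them when it is forced above p and also forced below h.
Above p: {k, q, u, x}. Below h: {m, s, k}.
Intersection: {k} — 1.

1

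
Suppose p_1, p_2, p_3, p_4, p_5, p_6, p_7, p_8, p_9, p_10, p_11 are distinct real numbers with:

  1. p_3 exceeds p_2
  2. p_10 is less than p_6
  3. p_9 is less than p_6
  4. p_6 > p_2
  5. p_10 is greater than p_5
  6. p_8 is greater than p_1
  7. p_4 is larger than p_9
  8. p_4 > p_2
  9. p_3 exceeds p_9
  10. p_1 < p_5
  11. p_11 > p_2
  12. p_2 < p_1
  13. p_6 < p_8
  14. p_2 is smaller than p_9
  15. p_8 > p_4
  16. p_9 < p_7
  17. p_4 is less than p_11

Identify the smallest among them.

p_9 is not least since p_2 < p_9; p_4 is not least since p_9 < p_4; p_3 is not least since p_2 < p_3; p_1 is not least since p_2 < p_1; p_5 is not least since p_1 < p_5; p_10 is not least since p_5 < p_10; p_6 is not least since p_2 < p_6; p_8 is not least since p_1 < p_8; p_11 is not least since p_2 < p_11; p_7 is not least since p_9 < p_7.
Only p_2 has nothing below it, so p_2 is the smallest.

p_2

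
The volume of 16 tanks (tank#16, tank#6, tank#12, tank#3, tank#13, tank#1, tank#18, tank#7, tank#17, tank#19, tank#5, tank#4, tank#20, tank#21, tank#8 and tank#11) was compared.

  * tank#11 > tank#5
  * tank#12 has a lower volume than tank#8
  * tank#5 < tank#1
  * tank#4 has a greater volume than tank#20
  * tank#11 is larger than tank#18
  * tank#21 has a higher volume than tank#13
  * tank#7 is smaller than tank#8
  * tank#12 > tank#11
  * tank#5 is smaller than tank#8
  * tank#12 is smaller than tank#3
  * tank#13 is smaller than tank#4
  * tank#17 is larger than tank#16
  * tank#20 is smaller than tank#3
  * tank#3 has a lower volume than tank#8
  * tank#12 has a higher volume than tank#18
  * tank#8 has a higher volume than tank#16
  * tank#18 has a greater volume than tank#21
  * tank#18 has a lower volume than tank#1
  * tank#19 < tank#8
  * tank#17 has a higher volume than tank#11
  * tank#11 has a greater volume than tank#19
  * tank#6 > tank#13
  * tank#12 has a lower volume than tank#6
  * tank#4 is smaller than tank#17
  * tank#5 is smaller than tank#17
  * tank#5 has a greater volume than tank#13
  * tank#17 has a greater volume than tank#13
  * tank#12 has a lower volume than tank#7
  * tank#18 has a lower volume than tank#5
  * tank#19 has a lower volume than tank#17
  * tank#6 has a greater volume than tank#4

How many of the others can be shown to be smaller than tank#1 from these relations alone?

4

From tank#1 the given relations immediately reach tank#18, tank#5.
From those, tank#13, tank#21 — 4 in total.
Nothing else is reachable below tank#1; 4 in all.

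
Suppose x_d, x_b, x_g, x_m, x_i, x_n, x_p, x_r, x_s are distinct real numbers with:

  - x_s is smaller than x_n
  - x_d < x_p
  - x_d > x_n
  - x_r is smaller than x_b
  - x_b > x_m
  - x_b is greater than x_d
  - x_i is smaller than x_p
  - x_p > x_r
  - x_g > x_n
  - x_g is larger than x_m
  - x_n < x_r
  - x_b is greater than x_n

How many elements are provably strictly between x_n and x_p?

The relations place x_n below x_p. An element lies strictly between them when it is forced above x_n and also forced below x_p.
Above x_n: {x_g, x_d, x_r, x_b}. Below x_p: {x_s, x_i, x_d, x_r}.
Intersection: {x_d, x_r} — 2.

2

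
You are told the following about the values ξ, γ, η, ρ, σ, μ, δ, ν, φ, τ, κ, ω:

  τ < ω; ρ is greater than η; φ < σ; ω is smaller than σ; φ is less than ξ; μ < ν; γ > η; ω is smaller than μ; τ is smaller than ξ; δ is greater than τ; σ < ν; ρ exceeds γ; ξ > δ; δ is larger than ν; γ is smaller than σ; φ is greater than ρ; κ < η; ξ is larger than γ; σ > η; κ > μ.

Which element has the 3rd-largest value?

ν

Chaining the given pairs: τ < ω < μ < κ < η < γ < ρ < φ < σ < ν < δ < ξ.
The 3rd largest is ν.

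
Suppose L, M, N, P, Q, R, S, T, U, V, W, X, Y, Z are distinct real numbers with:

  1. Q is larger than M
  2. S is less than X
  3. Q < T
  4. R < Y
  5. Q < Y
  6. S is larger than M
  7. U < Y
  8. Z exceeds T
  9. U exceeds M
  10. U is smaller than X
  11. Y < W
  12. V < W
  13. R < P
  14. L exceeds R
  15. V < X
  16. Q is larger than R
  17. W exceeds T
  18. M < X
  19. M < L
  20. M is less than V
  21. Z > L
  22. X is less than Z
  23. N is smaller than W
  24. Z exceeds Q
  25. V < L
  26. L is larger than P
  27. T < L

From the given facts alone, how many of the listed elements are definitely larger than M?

From M the given relations immediately reach V, U, Q, S, X, L.
From those, Y, T, W, Z — 10 in total.
No other element is forced above M by the given relations, so the count is 10.

10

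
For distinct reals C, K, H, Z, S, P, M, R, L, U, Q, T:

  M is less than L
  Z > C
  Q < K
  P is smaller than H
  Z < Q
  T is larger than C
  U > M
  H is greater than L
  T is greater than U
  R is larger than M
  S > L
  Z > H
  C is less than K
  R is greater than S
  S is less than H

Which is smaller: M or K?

M

M < L and L < H give M < H.
With H < Z: M < L < H < Z.
Then Z < Q extends the chain to Q.
With Q < K: M < L < H < Z < Q < K.
So M < K; M is the smaller of the two.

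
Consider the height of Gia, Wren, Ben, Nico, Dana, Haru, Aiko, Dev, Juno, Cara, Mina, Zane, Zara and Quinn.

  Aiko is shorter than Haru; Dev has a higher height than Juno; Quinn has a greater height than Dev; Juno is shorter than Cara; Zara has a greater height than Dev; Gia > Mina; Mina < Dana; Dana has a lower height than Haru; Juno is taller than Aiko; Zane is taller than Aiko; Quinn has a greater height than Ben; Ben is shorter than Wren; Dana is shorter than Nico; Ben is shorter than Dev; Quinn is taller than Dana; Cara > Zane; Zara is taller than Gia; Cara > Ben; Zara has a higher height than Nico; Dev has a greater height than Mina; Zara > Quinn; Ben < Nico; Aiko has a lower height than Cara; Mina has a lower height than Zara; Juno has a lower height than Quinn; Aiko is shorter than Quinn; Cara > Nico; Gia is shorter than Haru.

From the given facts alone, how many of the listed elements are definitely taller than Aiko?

Directly above Aiko: Juno, Zane, Haru, Quinn, Cara.
One step further: Dev, Zara (7 so far).
Nothing else is reachable above Aiko; 7 in all.

7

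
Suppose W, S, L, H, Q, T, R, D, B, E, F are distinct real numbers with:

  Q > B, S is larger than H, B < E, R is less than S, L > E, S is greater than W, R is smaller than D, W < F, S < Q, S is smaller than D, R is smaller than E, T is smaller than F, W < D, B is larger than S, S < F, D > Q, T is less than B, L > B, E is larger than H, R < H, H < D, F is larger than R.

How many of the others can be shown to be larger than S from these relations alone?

6

The elements the relations force above S are B, Q, D, E, F, L — no chain reaches any other.
That is 6.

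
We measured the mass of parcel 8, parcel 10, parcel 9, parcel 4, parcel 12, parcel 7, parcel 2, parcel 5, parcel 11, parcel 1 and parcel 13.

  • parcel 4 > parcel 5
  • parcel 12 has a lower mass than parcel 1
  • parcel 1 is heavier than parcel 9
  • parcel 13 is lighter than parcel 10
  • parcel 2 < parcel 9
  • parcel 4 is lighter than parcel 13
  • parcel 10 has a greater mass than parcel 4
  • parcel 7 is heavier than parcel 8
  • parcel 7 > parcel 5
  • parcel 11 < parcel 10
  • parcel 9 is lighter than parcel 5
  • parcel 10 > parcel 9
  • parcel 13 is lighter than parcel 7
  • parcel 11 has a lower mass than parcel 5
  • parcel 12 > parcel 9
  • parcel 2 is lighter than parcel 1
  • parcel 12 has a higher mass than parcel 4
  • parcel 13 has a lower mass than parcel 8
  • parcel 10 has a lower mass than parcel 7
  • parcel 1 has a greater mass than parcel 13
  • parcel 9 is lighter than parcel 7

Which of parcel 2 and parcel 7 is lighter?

The relevant relations are parcel 2 < parcel 9; parcel 9 < parcel 5; parcel 5 < parcel 4; parcel 4 < parcel 13; parcel 13 < parcel 10; parcel 10 < parcel 7.
Chaining these gives parcel 2 < parcel 9 < parcel 5 < parcel 4 < parcel 13 < parcel 10 < parcel 7.
So parcel 2 < parcel 7; parcel 2 is the lighter of the two.

parcel 2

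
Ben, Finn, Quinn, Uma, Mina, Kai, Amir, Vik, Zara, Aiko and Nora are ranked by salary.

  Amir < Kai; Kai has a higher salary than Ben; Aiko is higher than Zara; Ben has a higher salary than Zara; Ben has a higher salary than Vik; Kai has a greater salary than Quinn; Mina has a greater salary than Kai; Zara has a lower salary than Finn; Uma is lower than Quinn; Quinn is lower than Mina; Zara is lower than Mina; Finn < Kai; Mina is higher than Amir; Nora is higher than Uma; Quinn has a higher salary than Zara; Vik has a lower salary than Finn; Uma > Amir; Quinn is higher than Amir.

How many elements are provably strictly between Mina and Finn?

Chaining upward from Finn reaches: Kai.
Chaining downward from Mina reaches: Amir, Zara, Vik, Uma, Ben, Quinn, Kai.
Strictly between Finn and Mina are those in both lists: Kai — 1 element.

1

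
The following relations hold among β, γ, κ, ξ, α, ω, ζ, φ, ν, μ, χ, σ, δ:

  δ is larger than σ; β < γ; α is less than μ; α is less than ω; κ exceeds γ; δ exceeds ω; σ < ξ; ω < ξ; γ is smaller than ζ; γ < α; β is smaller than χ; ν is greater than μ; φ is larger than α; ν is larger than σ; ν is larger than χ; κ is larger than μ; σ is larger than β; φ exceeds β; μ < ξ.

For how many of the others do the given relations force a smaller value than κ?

Directly below κ: γ, μ.
One step further: β, α (4 so far).
No other element is forced below κ by the given relations, so the count is 4.

4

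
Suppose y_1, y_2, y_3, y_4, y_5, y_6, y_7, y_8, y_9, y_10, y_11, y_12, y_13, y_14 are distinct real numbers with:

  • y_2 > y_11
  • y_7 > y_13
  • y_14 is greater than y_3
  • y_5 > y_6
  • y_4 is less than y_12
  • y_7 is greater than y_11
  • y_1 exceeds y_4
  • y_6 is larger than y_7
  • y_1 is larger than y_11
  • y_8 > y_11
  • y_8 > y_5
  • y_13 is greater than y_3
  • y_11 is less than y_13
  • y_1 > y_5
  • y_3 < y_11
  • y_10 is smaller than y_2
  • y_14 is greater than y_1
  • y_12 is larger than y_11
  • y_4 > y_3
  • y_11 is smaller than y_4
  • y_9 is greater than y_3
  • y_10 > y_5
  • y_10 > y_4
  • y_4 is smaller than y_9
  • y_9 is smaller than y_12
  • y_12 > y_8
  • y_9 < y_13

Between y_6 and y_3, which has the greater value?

y_3 < y_11 and y_11 < y_4 give y_3 < y_4.
Then y_4 < y_9 extends the chain to y_9.
Then y_9 < y_13 extends the chain to y_13.
Then y_13 < y_7 extends the chain to y_7.
Then y_7 < y_6 extends the chain to y_6.
So y_3 < y_6; y_6 is the larger of the two.

y_6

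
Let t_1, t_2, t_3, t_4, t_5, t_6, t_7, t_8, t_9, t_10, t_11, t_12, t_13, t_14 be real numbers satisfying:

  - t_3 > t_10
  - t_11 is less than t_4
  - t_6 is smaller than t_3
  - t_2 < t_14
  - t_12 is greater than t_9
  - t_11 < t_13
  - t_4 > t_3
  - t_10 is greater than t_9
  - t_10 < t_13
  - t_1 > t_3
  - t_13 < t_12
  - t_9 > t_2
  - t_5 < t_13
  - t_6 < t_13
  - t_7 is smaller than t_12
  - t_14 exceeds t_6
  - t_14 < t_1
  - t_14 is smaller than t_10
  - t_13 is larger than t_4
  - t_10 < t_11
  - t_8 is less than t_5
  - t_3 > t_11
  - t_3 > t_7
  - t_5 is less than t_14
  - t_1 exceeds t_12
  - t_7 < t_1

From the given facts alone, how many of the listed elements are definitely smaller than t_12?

12

From t_12 the given relations immediately reach t_7, t_9, t_13.
From those, t_5, t_2, t_6, t_10, t_11, t_4 — 9 in total.
From those, t_8, t_14, t_3 — 12 in total.
No other element is forced below t_12 by the given relations, so the count is 12.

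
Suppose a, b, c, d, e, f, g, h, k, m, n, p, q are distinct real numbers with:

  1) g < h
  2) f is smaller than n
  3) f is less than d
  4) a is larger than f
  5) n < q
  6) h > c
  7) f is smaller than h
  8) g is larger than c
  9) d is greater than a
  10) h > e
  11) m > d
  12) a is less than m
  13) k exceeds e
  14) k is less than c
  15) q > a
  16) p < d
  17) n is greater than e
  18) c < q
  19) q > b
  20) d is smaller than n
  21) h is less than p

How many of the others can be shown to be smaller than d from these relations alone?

The elements the relations force below d are f, e, a, k, c, g, h, p — no chain reaches any other.
That is 8.

8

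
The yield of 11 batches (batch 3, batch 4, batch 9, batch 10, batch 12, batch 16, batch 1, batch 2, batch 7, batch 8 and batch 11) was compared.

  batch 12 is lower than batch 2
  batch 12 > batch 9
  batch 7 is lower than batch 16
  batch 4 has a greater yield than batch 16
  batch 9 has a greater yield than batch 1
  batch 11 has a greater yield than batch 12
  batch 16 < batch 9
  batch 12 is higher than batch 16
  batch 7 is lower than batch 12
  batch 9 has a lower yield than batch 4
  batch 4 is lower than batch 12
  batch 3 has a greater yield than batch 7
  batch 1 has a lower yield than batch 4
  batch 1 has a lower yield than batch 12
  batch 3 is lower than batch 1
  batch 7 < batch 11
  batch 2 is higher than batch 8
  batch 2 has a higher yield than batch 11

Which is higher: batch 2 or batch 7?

The relevant relations are batch 7 < batch 3; batch 3 < batch 1; batch 1 < batch 9; batch 9 < batch 4; batch 4 < batch 12; batch 12 < batch 2.
Together: batch 7 < batch 3 < batch 1 < batch 9 < batch 4 < batch 12 < batch 2.
So batch 7 < batch 2; batch 2 is the higher of the two.

batch 2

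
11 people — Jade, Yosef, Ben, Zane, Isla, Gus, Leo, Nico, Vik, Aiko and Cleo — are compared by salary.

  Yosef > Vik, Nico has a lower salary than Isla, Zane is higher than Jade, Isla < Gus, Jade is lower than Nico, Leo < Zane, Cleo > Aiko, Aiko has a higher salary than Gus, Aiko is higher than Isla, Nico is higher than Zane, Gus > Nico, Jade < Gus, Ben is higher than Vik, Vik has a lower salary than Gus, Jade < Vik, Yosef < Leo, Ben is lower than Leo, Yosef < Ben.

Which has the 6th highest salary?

Zane

Chaining the given pairs: Jade < Vik < Yosef < Ben < Leo < Zane < Nico < Isla < Gus < Aiko < Cleo.
The 6th largest is Zane.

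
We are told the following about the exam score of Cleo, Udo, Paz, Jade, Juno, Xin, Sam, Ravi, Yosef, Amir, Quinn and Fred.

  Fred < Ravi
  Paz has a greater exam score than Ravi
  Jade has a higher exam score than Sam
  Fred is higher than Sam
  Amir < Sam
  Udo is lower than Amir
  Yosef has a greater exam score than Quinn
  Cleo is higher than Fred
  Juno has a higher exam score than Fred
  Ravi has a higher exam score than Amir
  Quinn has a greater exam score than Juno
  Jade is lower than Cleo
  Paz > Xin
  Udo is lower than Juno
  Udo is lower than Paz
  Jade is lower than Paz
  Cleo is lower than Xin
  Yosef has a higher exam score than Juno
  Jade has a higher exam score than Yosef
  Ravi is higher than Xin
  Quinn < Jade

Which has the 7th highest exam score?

Chaining the given pairs: Udo < Amir < Sam < Fred < Juno < Quinn < Yosef < Jade < Cleo < Xin < Ravi < Paz.
Counting 7 from the largest end gives Quinn.

Quinn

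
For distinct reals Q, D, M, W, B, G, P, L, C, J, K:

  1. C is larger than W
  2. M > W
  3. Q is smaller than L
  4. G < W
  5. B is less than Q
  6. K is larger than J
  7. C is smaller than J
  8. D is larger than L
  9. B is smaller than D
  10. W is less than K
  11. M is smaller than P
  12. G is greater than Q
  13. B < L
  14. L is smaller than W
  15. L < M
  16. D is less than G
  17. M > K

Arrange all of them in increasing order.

B < Q < L < D < G < W < C < J < K < M < P

Nothing is placed below B, so it is least; from there B < Q; Q < L; L < D; D < G; G < W; W < C; C < J; J < K; K < M; M < P, each given directly.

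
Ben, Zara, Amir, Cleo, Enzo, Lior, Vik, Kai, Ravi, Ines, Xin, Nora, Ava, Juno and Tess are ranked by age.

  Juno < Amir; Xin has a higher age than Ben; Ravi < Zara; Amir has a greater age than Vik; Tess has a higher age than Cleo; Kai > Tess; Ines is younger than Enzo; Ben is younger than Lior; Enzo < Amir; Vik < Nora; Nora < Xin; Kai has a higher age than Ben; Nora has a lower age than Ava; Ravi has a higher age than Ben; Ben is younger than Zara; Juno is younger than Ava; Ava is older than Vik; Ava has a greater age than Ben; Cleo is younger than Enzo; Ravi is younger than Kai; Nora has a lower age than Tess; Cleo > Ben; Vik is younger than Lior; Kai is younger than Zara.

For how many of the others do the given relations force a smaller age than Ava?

4

Directly below Ava: Vik, Ben, Nora, Juno.
No other element is forced below Ava by the given relations, so the count is 4.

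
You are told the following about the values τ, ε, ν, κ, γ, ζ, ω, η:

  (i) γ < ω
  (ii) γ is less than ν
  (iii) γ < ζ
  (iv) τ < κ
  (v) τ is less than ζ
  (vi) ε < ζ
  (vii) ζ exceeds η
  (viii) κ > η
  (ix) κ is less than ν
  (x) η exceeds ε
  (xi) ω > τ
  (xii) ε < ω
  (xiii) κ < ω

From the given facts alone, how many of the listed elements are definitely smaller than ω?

Directly below ω: ε, τ, κ, γ.
One step further: η (5 so far).
No other element is forced below ω by the given relations, so the count is 5.

5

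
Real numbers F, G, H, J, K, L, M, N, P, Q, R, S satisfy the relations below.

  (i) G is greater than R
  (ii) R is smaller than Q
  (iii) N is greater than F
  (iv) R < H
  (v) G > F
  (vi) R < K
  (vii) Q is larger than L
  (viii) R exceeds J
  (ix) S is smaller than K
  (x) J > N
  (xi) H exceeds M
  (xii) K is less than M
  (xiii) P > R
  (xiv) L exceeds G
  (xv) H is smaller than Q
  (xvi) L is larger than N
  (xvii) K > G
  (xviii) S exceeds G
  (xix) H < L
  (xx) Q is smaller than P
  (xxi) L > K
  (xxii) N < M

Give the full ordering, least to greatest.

F < N < J < R < G < S < K < M < H < L < Q < P

The consecutive links are each given: F < N; N < J; J < R; R < G; G < S; S < K; K < M; M < H; H < L; L < Q; Q < P.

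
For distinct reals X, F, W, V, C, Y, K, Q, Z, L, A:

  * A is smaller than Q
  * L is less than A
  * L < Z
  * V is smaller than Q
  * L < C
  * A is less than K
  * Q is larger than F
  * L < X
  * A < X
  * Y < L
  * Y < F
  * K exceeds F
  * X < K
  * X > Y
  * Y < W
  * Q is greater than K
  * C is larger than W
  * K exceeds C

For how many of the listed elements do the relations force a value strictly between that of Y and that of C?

The relations place Y below C. An element lies strictly between them when it is forced above Y and also forced below C.
Above Y: {W, L, A, F, X, K, Z, Q}. Below C: {W, L}.
Intersection: {W, L} — 2.

2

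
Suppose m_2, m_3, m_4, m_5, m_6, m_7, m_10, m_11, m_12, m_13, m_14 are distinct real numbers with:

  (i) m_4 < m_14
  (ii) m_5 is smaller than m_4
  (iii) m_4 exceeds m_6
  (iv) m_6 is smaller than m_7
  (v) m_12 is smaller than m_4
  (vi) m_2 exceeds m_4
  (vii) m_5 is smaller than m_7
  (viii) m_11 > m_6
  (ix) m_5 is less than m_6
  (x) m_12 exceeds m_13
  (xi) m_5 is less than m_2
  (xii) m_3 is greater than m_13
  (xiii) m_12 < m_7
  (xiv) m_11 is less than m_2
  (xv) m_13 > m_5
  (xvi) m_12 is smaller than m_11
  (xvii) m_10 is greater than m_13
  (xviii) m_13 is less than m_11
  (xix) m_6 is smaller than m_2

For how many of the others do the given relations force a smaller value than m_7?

The elements the relations force below m_7 are m_5, m_13, m_12, m_6 — no chain reaches any other.
That is 4.

4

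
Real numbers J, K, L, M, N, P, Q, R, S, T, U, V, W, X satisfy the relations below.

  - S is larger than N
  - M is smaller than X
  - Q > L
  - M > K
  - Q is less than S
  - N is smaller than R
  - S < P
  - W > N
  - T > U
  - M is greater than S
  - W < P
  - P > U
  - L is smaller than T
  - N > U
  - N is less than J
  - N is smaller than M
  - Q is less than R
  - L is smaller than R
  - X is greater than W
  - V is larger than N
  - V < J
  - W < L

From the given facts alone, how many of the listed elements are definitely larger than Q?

Directly above Q: S, R.
One step further: M, P (4 so far).
One step further: X (5 so far).
Nothing else is reachable above Q; 5 in all.

5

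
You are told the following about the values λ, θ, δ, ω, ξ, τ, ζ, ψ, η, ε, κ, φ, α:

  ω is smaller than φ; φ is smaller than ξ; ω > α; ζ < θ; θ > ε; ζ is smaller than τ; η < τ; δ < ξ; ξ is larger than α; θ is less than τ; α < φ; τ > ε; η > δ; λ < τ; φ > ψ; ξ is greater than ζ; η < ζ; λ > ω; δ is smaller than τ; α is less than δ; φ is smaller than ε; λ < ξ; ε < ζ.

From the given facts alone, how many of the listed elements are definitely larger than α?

Directly above α: δ, ω, φ, ξ.
One step further: η, ε, λ, τ (8 so far).
One step further: ζ, θ (10 so far).
Nothing else is reachable above α; 10 in all.

10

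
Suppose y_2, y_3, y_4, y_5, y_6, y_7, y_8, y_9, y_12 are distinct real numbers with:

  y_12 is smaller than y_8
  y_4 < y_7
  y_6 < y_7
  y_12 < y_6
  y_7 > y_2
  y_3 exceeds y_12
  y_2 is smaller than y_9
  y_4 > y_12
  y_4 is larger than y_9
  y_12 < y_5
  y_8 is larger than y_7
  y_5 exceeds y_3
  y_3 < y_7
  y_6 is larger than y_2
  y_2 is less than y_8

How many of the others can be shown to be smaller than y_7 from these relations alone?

6

Directly below y_7: y_3, y_2, y_4, y_6.
One step further: y_12, y_9 (6 so far).
No other element is forced below y_7 by the given relations, so the count is 6.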